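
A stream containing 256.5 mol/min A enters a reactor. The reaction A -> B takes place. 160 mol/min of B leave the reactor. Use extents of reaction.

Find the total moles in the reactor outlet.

256 mol/min

For B: n = n₀ + 1ξ → 160 = 0 + 1ξ, giving ξ = 160 mol/min.
Outlet amounts (n = n₀ + ν ξ):
  A: 256.5 − 1(160) = 96.5
  B: 0 + 1(160) = 160
Total out = 96.5 + 160 = 256.5 mol/min.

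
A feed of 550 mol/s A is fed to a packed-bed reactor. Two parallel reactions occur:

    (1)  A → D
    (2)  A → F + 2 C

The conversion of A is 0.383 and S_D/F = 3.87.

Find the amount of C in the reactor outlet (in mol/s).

86.5 mol/s

Conversion of A: A consumed = 0.383 × 550 = 210.7 mol/s = 1ξ₁ + 1ξ₂.
Selectivity: 1ξ₁ / (1ξ₂) = 3.87 → ξ₁ = 3.87 ξ₂.
Substitute: (1·3.87 + 1) ξ₂ = 210.7 → ξ₂ = 43.25 mol/s, ξ₁ = 167.4 mol/s.
Outlet amounts (n = n₀ + Σ ν·ξ):
  A: 550 − 1(167.4) − 1(43.25) = 339.3
  D: 0 + 1(167.4) = 167.4
  F: 0 + 1(43.25) = 43.25
  C: 0 + 2(43.25) = 86.51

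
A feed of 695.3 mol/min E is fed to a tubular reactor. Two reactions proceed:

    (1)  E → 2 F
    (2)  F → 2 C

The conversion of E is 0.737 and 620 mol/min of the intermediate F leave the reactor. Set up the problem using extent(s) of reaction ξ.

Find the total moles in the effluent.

Conversion of E: E consumed = 1ξ₁ = 0.737 × 695.3 → ξ₁ = 512.4 mol/min.
F balance: n_F = 0 + 2ξ₁ − 1ξ₂ = 620 → ξ₂ = (2·512.4 − 620)/1 = 404.9 mol/min.
Outlet amounts (n = n₀ + Σ ν·ξ):
  E: 695.3 − 1(512.4) = 182.9
  F: 0 + 2(512.4) − 1(404.9) = 620
  C: 0 + 2(404.9) = 809.7
Total out = 182.9 + 620 + 809.7 = 1613 mol/min.

1610 mol/min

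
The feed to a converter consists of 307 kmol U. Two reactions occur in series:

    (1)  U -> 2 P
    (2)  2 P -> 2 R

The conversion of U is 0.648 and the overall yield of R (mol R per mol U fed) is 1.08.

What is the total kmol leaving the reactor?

Conversion of U: U consumed = 1ξ₁ = 0.648 × 307 → ξ₁ = 198.9 kmol.
Yield of R: 2ξ₂ / 307 = 1.08 → ξ₂ = 165.8 kmol.
Outlet amounts (n = n₀ + Σ ν·ξ):
  U: 307 − 1(198.9) = 108.1
  P: 0 + 2(198.9) − 2(165.8) = 66.31
  R: 0 + 2(165.8) = 331.6
Total out = 108.1 + 66.31 + 331.6 = 505.9 kmol.

506 kmol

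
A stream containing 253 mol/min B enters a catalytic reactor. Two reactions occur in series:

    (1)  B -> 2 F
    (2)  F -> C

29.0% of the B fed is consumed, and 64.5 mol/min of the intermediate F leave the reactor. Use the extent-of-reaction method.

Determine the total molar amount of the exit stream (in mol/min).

Conversion of B: B consumed = 1ξ₁ = 0.29 × 253 → ξ₁ = 73.37 mol/min.
F balance: n_F = 0 + 2ξ₁ − 1ξ₂ = 64.5 → ξ₂ = (2·73.37 − 64.5)/1 = 82.24 mol/min.
Outlet amounts (n = n₀ + Σ ν·ξ):
  B: 253 − 1(73.37) = 179.6
  F: 0 + 2(73.37) − 1(82.24) = 64.5
  C: 0 + 1(82.24) = 82.24
Total out = 179.6 + 64.5 + 82.24 = 326.4 mol/min.

326 mol/min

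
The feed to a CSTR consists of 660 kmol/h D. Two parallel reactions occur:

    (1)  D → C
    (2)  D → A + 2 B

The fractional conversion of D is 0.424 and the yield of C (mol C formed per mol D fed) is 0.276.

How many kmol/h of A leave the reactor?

97.7 kmol/h

Yield of C: 1ξ₁ / 660 = 0.276 → ξ₁ = 182.2 kmol/h.
Conversion of D: 1ξ₁ + 1ξ₂ = 0.424 × 660 = 279.8 → ξ₂ = 97.68 kmol/h.
Outlet amounts (n = n₀ + Σ ν·ξ):
  D: 660 − 1(182.2) − 1(97.68) = 380.2
  C: 0 + 1(182.2) = 182.2
  A: 0 + 1(97.68) = 97.68
  B: 0 + 2(97.68) = 195.4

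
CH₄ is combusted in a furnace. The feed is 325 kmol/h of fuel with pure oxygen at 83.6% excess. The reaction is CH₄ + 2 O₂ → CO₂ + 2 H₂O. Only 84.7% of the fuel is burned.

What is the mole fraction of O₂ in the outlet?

Stoichiometric O₂ = 2 × 325 = 650 kmol/h; O₂ fed = 650 × 1.836 = 1193 kmol/h.
Fuel reacted = 0.847 × 325 → ξ = 275.3 kmol/h.
Outlet (n = n₀ + ν ξ):
  CH₄: 325 − 1(275.3) = 49.73
  O₂: 1193 − 2(275.3) = 642.8
  CO₂: 0 + 1(275.3) = 275.3
  H₂O: 0 + 2(275.3) = 550.5
Total out = 1518 kmol/h; y_O₂ = 642.8 / 1518 = 0.4234.

0.423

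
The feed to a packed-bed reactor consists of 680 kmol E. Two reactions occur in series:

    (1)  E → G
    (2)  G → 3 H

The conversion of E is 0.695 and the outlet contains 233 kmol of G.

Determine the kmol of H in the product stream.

719 kmol

Conversion of E: E consumed = 1ξ₁ = 0.695 × 680 → ξ₁ = 472.6 kmol.
G balance: n_G = 0 + 1ξ₁ − 1ξ₂ = 233 → ξ₂ = (1·472.6 − 233)/1 = 239.6 kmol.
Outlet amounts (n = n₀ + Σ ν·ξ):
  E: 680 − 1(472.6) = 207.4
  G: 0 + 1(472.6) − 1(239.6) = 233
  H: 0 + 3(239.6) = 718.8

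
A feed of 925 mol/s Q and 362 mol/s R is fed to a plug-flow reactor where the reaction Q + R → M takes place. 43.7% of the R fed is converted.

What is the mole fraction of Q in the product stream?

0.679

R reacted = 0.437 × 362 = 158.2 mol/s; ν_R = −1, so ξ = 158.2/1 = 158.2 mol/s.
Outlet amounts (n = n₀ + ν ξ):
  Q: 925 − 1(158.2) = 766.8
  R: 362 − 1(158.2) = 203.8
  M: 0 + 1(158.2) = 158.2
Total out = 1129 mol/s; y_Q = 766.8 / 1129 = 0.6793.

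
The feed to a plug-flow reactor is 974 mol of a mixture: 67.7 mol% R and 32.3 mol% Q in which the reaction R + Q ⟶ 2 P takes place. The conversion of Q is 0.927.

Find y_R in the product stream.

Q reacted = 0.927 × 314.6 = 291.6 mol; ν_Q = −1, so ξ = 291.6/1 = 291.6 mol.
Outlet amounts (n = n₀ + ν ξ):
  R: 659.4 − 1(291.6) = 367.8
  Q: 314.6 − 1(291.6) = 22.97
  P: 0 + 2(291.6) = 583.3
Total out = 974 mol; y_R = 367.8 / 974 = 0.3776.

0.378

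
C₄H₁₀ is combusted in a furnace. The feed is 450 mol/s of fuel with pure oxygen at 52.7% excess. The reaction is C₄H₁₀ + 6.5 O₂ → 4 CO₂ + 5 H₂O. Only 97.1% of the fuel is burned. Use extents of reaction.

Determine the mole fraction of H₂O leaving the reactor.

Stoichiometric O₂ = 6.5 × 450 = 2925 mol/s; O₂ fed = 2925 × 1.527 = 4466 mol/s.
Fuel reacted = 0.971 × 450 → ξ = 436.9 mol/s.
Outlet (n = n₀ + ν ξ):
  C₄H₁₀: 450 − 1(436.9) = 13.05
  O₂: 4466 − 6.5(436.9) = 1626
  CO₂: 0 + 4(436.9) = 1748
  H₂O: 0 + 5(436.9) = 2185
Total out = 5572 mol/s; y_H₂O = 2185 / 5572 = 0.3921.

0.392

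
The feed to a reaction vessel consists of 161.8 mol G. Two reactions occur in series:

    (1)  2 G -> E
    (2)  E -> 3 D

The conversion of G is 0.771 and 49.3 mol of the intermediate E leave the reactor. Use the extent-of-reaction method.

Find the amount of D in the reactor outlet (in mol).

39.2 mol

Conversion of G: G consumed = 2ξ₁ = 0.771 × 161.8 → ξ₁ = 62.37 mol.
E balance: n_E = 0 + 1ξ₁ − 1ξ₂ = 49.3 → ξ₂ = (1·62.37 − 49.3)/1 = 13.07 mol.
Outlet amounts (n = n₀ + Σ ν·ξ):
  G: 161.8 − 2(62.37) = 37.05
  E: 0 + 1(62.37) − 1(13.07) = 49.3
  D: 0 + 3(13.07) = 39.22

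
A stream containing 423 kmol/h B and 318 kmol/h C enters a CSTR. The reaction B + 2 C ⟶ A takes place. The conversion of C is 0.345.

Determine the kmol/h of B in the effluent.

368 kmol/h

C reacted = 0.345 × 318 = 109.7 kmol/h; ν_C = −2, so ξ = 109.7/2 = 54.85 kmol/h.
Outlet amounts (n = n₀ + ν ξ):
  B: 423 − 1(54.85) = 368.1
  C: 318 − 2(54.85) = 208.3
  A: 0 + 1(54.85) = 54.85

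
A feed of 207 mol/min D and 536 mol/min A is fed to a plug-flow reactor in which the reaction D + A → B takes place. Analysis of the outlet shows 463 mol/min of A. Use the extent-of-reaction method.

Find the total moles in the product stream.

670 mol/min

For A: n = n₀ − 1ξ → 463 = 536 − 1ξ, giving ξ = 73 mol/min.
Outlet amounts (n = n₀ + ν ξ):
  D: 207 − 1(73) = 134
  A: 536 − 1(73) = 463
  B: 0 + 1(73) = 73
Total out = 134 + 463 + 73 = 670 mol/min.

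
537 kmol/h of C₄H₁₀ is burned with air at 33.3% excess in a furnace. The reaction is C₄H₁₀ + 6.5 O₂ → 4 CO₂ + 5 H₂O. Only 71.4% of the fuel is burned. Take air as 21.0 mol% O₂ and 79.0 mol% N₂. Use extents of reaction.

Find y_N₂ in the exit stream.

Stoichiometric O₂ = 6.5 × 537 = 3490 kmol/h; O₂ fed = 3490 × 1.333 = 4653 kmol/h.
N₂ fed = 4653 × 79/21 = 17500 kmol/h.
Fuel reacted = 0.714 × 537 → ξ = 383.4 kmol/h.
Outlet (n = n₀ + ν ξ):
  C₄H₁₀: 537 − 1(383.4) = 153.6
  O₂: 4653 − 6.5(383.4) = 2161
  N₂: 17500 (inert)
  CO₂: 0 + 4(383.4) = 1534
  H₂O: 0 + 5(383.4) = 1917
Total out = 23270 kmol/h; y_N₂ = 17500 / 23270 = 0.7522.

0.752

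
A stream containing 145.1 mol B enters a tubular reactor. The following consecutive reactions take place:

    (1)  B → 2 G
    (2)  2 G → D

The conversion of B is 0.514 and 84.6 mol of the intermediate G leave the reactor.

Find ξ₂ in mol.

Conversion of B: B consumed = 1ξ₁ = 0.514 × 145.1 → ξ₁ = 74.58 mol.
G balance: n_G = 0 + 2ξ₁ − 2ξ₂ = 84.6 → ξ₂ = (2·74.58 − 84.6)/2 = 32.28 mol.
Outlet amounts (n = n₀ + Σ ν·ξ):
  B: 145.1 − 1(74.58) = 70.52
  G: 0 + 2(74.58) − 2(32.28) = 84.6
  D: 0 + 1(32.28) = 32.28

ξ₂ = 32.3 mol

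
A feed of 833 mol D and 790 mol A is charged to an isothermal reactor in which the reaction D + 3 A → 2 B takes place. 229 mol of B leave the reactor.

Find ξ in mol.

For B: n = n₀ + 2ξ → 229 = 0 + 2ξ, giving ξ = 114.5 mol.
Outlet amounts (n = n₀ + ν ξ):
  D: 833 − 1(114.5) = 718.5
  A: 790 − 3(114.5) = 446.5
  B: 0 + 2(114.5) = 229

ξ = 114 mol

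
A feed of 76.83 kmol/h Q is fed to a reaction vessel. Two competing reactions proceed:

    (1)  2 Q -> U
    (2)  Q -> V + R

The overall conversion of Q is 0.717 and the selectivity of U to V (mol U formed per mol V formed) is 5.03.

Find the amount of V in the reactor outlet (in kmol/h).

4.98 kmol/h

Conversion of Q: Q consumed = 0.717 × 76.83 = 55.09 kmol/h = 2ξ₁ + 1ξ₂.
Selectivity: 1ξ₁ / (1ξ₂) = 5.03 → ξ₁ = 5.03 ξ₂.
Substitute: (2·5.03 + 1) ξ₂ = 55.09 → ξ₂ = 4.981 kmol/h, ξ₁ = 25.05 kmol/h.
Outlet amounts (n = n₀ + Σ ν·ξ):
  Q: 76.83 − 2(25.05) − 1(4.981) = 21.74
  U: 0 + 1(25.05) = 25.05
  V: 0 + 1(4.981) = 4.981
  R: 0 + 1(4.981) = 4.981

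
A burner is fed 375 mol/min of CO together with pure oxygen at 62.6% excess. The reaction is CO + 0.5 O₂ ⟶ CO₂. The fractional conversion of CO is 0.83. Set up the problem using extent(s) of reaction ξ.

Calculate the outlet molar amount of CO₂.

311 mol/min

Stoichiometric O₂ = 0.5 × 375 = 187.5 mol/min; O₂ fed = 187.5 × 1.626 = 304.9 mol/min.
Fuel reacted = 0.83 × 375 → ξ = 311.2 mol/min.
Outlet (n = n₀ + ν ξ):
  CO: 375 − 1(311.2) = 63.75
  O₂: 304.9 − 0.5(311.2) = 149.2
  CO₂: 0 + 1(311.2) = 311.2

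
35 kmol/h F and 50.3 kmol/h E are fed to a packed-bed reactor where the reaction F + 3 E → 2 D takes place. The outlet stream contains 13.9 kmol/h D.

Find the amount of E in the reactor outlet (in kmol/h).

29.4 kmol/h

For D: n = n₀ + 2ξ → 13.9 = 0 + 2ξ, giving ξ = 6.95 kmol/h.
Outlet amounts (n = n₀ + ν ξ):
  F: 35 − 1(6.95) = 28.05
  E: 50.3 − 3(6.95) = 29.45
  D: 0 + 2(6.95) = 13.9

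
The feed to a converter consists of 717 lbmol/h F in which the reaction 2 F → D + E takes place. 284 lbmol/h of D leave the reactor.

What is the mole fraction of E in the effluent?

0.396

For D: n = n₀ + 1ξ → 284 = 0 + 1ξ, giving ξ = 284 lbmol/h.
Outlet amounts (n = n₀ + ν ξ):
  F: 717 − 2(284) = 149
  D: 0 + 1(284) = 284
  E: 0 + 1(284) = 284
Total out = 717 lbmol/h; y_E = 284 / 717 = 0.3961.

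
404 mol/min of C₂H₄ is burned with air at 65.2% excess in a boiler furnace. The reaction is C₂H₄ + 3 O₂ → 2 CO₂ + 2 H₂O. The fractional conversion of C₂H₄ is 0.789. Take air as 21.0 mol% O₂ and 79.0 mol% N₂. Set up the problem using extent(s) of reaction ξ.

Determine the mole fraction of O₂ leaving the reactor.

0.105

Stoichiometric O₂ = 3 × 404 = 1212 mol/min; O₂ fed = 1212 × 1.652 = 2002 mol/min.
N₂ fed = 2002 × 79/21 = 7532 mol/min.
Fuel reacted = 0.789 × 404 → ξ = 318.8 mol/min.
Outlet (n = n₀ + ν ξ):
  C₂H₄: 404 − 1(318.8) = 85.24
  O₂: 2002 − 3(318.8) = 1046
  N₂: 7532 (inert)
  CO₂: 0 + 2(318.8) = 637.5
  H₂O: 0 + 2(318.8) = 637.5
Total out = 9938 mol/min; y_O₂ = 1046 / 9938 = 0.1052.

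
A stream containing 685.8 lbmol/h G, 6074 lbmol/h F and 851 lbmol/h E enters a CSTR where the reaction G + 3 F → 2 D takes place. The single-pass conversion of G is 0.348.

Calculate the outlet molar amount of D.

477 lbmol/h

G reacted = 0.348 × 685.8 = 238.7 lbmol/h; ν_G = −1, so ξ = 238.7/1 = 238.7 lbmol/h.
Outlet amounts (n = n₀ + ν ξ):
  G: 685.8 − 1(238.7) = 447.1
  F: 6074 − 3(238.7) = 5358
  D: 0 + 2(238.7) = 477.3
  E: 851 (inert)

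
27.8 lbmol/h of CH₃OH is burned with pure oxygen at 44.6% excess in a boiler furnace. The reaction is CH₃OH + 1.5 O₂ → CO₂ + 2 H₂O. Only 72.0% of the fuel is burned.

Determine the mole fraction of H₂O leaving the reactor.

Stoichiometric O₂ = 1.5 × 27.8 = 41.7 lbmol/h; O₂ fed = 41.7 × 1.446 = 60.3 lbmol/h.
Fuel reacted = 0.72 × 27.8 → ξ = 20.02 lbmol/h.
Outlet (n = n₀ + ν ξ):
  CH₃OH: 27.8 − 1(20.02) = 7.784
  O₂: 60.3 − 1.5(20.02) = 30.27
  CO₂: 0 + 1(20.02) = 20.02
  H₂O: 0 + 2(20.02) = 40.03
Total out = 98.11 lbmol/h; y_H₂O = 40.03 / 98.11 = 0.408.

0.408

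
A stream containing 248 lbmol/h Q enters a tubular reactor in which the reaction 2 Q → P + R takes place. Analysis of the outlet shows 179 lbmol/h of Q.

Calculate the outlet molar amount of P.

34.5 lbmol/h

For Q: n = n₀ − 2ξ → 179 = 248 − 2ξ, giving ξ = 34.5 lbmol/h.
Outlet amounts (n = n₀ + ν ξ):
  Q: 248 − 2(34.5) = 179
  P: 0 + 1(34.5) = 34.5
  R: 0 + 1(34.5) = 34.5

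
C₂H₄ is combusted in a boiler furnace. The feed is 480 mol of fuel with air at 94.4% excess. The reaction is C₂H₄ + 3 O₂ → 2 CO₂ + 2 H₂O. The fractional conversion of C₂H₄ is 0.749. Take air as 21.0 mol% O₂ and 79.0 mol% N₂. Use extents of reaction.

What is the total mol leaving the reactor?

13800 mol

Stoichiometric O₂ = 3 × 480 = 1440 mol; O₂ fed = 1440 × 1.944 = 2799 mol.
N₂ fed = 2799 × 79/21 = 10530 mol.
Fuel reacted = 0.749 × 480 → ξ = 359.5 mol.
Outlet (n = n₀ + ν ξ):
  C₂H₄: 480 − 1(359.5) = 120.5
  O₂: 2799 − 3(359.5) = 1721
  N₂: 10530 (inert)
  CO₂: 0 + 2(359.5) = 719
  H₂O: 0 + 2(359.5) = 719
Total out = 120.5 + 1721 + 10530 + 719 + 719 = 13810 mol.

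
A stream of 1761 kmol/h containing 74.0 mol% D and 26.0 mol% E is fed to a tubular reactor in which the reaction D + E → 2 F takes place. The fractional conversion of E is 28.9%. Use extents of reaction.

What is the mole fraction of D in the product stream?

E reacted = 0.289 × 457.9 = 132.3 kmol/h; ν_E = −1, so ξ = 132.3/1 = 132.3 kmol/h.
Outlet amounts (n = n₀ + ν ξ):
  D: 1303 − 1(132.3) = 1171
  E: 457.9 − 1(132.3) = 325.5
  F: 0 + 2(132.3) = 264.6
Total out = 1761 kmol/h; y_D = 1171 / 1761 = 0.6649.

0.665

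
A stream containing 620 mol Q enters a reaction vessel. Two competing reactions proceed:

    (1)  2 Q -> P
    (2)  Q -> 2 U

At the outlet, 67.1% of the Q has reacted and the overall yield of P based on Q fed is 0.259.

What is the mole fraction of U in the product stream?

Yield of P: 1ξ₁ / 620 = 0.259 → ξ₁ = 160.6 mol.
Conversion of Q: 2ξ₁ + 1ξ₂ = 0.671 × 620 = 416 → ξ₂ = 94.86 mol.
Outlet amounts (n = n₀ + Σ ν·ξ):
  Q: 620 − 2(160.6) − 1(94.86) = 204
  P: 0 + 1(160.6) = 160.6
  U: 0 + 2(94.86) = 189.7
Total out = 554.3 mol; y_U = 189.7 / 554.3 = 0.3423.

0.342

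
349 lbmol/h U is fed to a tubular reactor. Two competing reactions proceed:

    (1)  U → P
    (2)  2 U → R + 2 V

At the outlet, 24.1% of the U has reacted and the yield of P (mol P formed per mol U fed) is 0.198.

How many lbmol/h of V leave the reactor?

15 lbmol/h

Yield of P: 1ξ₁ / 349 = 0.198 → ξ₁ = 69.1 lbmol/h.
Conversion of U: 1ξ₁ + 2ξ₂ = 0.241 × 349 = 84.11 → ξ₂ = 7.503 lbmol/h.
Outlet amounts (n = n₀ + Σ ν·ξ):
  U: 349 − 1(69.1) − 2(7.503) = 264.9
  P: 0 + 1(69.1) = 69.1
  R: 0 + 1(7.503) = 7.503
  V: 0 + 2(7.503) = 15.01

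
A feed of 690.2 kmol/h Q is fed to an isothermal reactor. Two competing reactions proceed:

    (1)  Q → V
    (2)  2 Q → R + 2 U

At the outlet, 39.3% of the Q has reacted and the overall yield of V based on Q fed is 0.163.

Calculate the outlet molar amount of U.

159 kmol/h

Yield of V: 1ξ₁ / 690.2 = 0.163 → ξ₁ = 112.5 kmol/h.
Conversion of Q: 1ξ₁ + 2ξ₂ = 0.393 × 690.2 = 271.2 → ξ₂ = 79.37 kmol/h.
Outlet amounts (n = n₀ + Σ ν·ξ):
  Q: 690.2 − 1(112.5) − 2(79.37) = 419
  V: 0 + 1(112.5) = 112.5
  R: 0 + 1(79.37) = 79.37
  U: 0 + 2(79.37) = 158.7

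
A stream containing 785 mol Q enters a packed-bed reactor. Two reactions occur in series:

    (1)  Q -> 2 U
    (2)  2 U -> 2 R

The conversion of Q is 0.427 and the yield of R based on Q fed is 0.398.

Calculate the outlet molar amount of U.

Conversion of Q: Q consumed = 1ξ₁ = 0.427 × 785 → ξ₁ = 335.2 mol.
Yield of R: 2ξ₂ / 785 = 0.398 → ξ₂ = 156.2 mol.
Outlet amounts (n = n₀ + Σ ν·ξ):
  Q: 785 − 1(335.2) = 449.8
  U: 0 + 2(335.2) − 2(156.2) = 358
  R: 0 + 2(156.2) = 312.4

358 mol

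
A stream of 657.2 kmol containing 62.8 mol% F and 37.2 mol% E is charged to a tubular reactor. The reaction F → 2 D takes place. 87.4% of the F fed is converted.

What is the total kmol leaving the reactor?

F reacted = 0.874 × 412.7 = 360.7 kmol; ν_F = −1, so ξ = 360.7/1 = 360.7 kmol.
Outlet amounts (n = n₀ + ν ξ):
  F: 412.7 − 1(360.7) = 52
  D: 0 + 2(360.7) = 721.4
  E: 244.5 (inert)
Total out = 52 + 721.4 + 244.5 = 1018 kmol.

1020 kmol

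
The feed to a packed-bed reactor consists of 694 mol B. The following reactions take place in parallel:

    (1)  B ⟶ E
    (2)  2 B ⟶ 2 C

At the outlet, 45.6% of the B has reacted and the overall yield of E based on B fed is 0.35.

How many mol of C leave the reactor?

73.6 mol

Yield of E: 1ξ₁ / 694 = 0.35 → ξ₁ = 242.9 mol.
Conversion of B: 1ξ₁ + 2ξ₂ = 0.456 × 694 = 316.5 → ξ₂ = 36.78 mol.
Outlet amounts (n = n₀ + Σ ν·ξ):
  B: 694 − 1(242.9) − 2(36.78) = 377.5
  E: 0 + 1(242.9) = 242.9
  C: 0 + 2(36.78) = 73.56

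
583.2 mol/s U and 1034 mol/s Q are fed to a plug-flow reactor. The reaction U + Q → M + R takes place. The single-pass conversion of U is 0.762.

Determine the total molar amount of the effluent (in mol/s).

1620 mol/s

U reacted = 0.762 × 583.2 = 444.4 mol/s; ν_U = −1, so ξ = 444.4/1 = 444.4 mol/s.
Outlet amounts (n = n₀ + ν ξ):
  U: 583.2 − 1(444.4) = 138.8
  Q: 1034 − 1(444.4) = 589.6
  M: 0 + 1(444.4) = 444.4
  R: 0 + 1(444.4) = 444.4
Total out = 138.8 + 589.6 + 444.4 + 444.4 = 1617 mol/s.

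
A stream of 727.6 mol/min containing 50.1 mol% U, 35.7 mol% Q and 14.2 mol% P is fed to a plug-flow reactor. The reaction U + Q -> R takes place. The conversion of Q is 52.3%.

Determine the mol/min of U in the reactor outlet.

229 mol/min

Q reacted = 0.523 × 259.8 = 135.9 mol/min; ν_Q = −1, so ξ = 135.9/1 = 135.9 mol/min.
Outlet amounts (n = n₀ + ν ξ):
  U: 364.5 − 1(135.9) = 228.7
  Q: 259.8 − 1(135.9) = 123.9
  R: 0 + 1(135.9) = 135.9
  P: 103.3 (inert)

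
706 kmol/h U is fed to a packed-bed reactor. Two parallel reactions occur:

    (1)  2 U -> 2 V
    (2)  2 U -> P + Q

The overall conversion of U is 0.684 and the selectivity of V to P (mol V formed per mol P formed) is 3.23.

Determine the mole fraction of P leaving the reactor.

0.131

Conversion of U: U consumed = 0.684 × 706 = 482.9 kmol/h = 2ξ₁ + 2ξ₂.
Selectivity: 2ξ₁ / (1ξ₂) = 3.23 → ξ₁ = 1.615 ξ₂.
Substitute: (2·1.615 + 2) ξ₂ = 482.9 → ξ₂ = 92.33 kmol/h, ξ₁ = 149.1 kmol/h.
Outlet amounts (n = n₀ + Σ ν·ξ):
  U: 706 − 2(149.1) − 2(92.33) = 223.1
  V: 0 + 2(149.1) = 298.2
  P: 0 + 1(92.33) = 92.33
  Q: 0 + 1(92.33) = 92.33
Total out = 706 kmol/h; y_P = 92.33 / 706 = 0.1308.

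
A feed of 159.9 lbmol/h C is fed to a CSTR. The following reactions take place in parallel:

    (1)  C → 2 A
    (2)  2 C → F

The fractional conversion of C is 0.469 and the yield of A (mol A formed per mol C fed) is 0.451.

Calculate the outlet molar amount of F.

19.5 lbmol/h

Yield of A: 2ξ₁ / 159.9 = 0.451 → ξ₁ = 36.06 lbmol/h.
Conversion of C: 1ξ₁ + 2ξ₂ = 0.469 × 159.9 = 74.99 → ξ₂ = 19.47 lbmol/h.
Outlet amounts (n = n₀ + Σ ν·ξ):
  C: 159.9 − 1(36.06) − 2(19.47) = 84.91
  A: 0 + 2(36.06) = 72.11
  F: 0 + 1(19.47) = 19.47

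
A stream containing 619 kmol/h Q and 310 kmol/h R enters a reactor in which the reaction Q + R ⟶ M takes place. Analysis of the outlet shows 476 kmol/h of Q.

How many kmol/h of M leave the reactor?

143 kmol/h

For Q: n = n₀ − 1ξ → 476 = 619 − 1ξ, giving ξ = 143 kmol/h.
Outlet amounts (n = n₀ + ν ξ):
  Q: 619 − 1(143) = 476
  R: 310 − 1(143) = 167
  M: 0 + 1(143) = 143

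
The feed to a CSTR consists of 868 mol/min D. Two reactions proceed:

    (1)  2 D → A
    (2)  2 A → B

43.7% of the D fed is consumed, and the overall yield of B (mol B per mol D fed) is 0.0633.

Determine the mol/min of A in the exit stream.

79.8 mol/min

Conversion of D: D consumed = 2ξ₁ = 0.437 × 868 → ξ₁ = 189.7 mol/min.
Yield of B: 1ξ₂ / 868 = 0.0633 → ξ₂ = 54.94 mol/min.
Outlet amounts (n = n₀ + Σ ν·ξ):
  D: 868 − 2(189.7) = 488.7
  A: 0 + 1(189.7) − 2(54.94) = 79.77
  B: 0 + 1(54.94) = 54.94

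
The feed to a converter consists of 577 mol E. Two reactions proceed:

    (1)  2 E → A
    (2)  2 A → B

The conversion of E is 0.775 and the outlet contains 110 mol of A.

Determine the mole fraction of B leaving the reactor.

0.191

Conversion of E: E consumed = 2ξ₁ = 0.775 × 577 → ξ₁ = 223.6 mol.
A balance: n_A = 0 + 1ξ₁ − 2ξ₂ = 110 → ξ₂ = (1·223.6 − 110)/2 = 56.79 mol.
Outlet amounts (n = n₀ + Σ ν·ξ):
  E: 577 − 2(223.6) = 129.8
  A: 0 + 1(223.6) − 2(56.79) = 110
  B: 0 + 1(56.79) = 56.79
Total out = 296.6 mol; y_B = 56.79 / 296.6 = 0.1915.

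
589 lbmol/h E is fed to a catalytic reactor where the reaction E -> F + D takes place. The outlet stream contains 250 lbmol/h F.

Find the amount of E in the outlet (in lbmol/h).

For F: n = n₀ + 1ξ → 250 = 0 + 1ξ, giving ξ = 250 lbmol/h.
Outlet amounts (n = n₀ + ν ξ):
  E: 589 − 1(250) = 339
  F: 0 + 1(250) = 250
  D: 0 + 1(250) = 250

339 lbmol/h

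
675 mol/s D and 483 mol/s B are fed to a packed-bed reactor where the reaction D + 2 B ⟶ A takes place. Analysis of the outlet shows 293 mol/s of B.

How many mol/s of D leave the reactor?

580 mol/s

For B: n = n₀ − 2ξ → 293 = 483 − 2ξ, giving ξ = 95 mol/s.
Outlet amounts (n = n₀ + ν ξ):
  D: 675 − 1(95) = 580
  B: 483 − 2(95) = 293
  A: 0 + 1(95) = 95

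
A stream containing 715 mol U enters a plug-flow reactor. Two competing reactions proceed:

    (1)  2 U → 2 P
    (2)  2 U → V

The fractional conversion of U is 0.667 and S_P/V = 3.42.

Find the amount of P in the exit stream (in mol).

Conversion of U: U consumed = 0.667 × 715 = 476.9 mol = 2ξ₁ + 2ξ₂.
Selectivity: 2ξ₁ / (1ξ₂) = 3.42 → ξ₁ = 1.71 ξ₂.
Substitute: (2·1.71 + 2) ξ₂ = 476.9 → ξ₂ = 87.99 mol, ξ₁ = 150.5 mol.
Outlet amounts (n = n₀ + Σ ν·ξ):
  U: 715 − 2(150.5) − 2(87.99) = 238.1
  P: 0 + 2(150.5) = 300.9
  V: 0 + 1(87.99) = 87.99

301 mol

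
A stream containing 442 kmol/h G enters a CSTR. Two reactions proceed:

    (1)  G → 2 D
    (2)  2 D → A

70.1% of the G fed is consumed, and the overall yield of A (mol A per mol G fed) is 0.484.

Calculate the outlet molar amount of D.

Conversion of G: G consumed = 1ξ₁ = 0.701 × 442 → ξ₁ = 309.8 kmol/h.
Yield of A: 1ξ₂ / 442 = 0.484 → ξ₂ = 213.9 kmol/h.
Outlet amounts (n = n₀ + Σ ν·ξ):
  G: 442 − 1(309.8) = 132.2
  D: 0 + 2(309.8) − 2(213.9) = 191.8
  A: 0 + 1(213.9) = 213.9

192 kmol/h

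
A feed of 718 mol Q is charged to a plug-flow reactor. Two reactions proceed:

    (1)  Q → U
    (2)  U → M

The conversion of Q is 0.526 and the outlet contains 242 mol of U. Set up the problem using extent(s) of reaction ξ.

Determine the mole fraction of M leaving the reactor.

Conversion of Q: Q consumed = 1ξ₁ = 0.526 × 718 → ξ₁ = 377.7 mol.
U balance: n_U = 0 + 1ξ₁ − 1ξ₂ = 242 → ξ₂ = (1·377.7 − 242)/1 = 135.7 mol.
Outlet amounts (n = n₀ + Σ ν·ξ):
  Q: 718 − 1(377.7) = 340.3
  U: 0 + 1(377.7) − 1(135.7) = 242
  M: 0 + 1(135.7) = 135.7
Total out = 718 mol; y_M = 135.7 / 718 = 0.189.

0.189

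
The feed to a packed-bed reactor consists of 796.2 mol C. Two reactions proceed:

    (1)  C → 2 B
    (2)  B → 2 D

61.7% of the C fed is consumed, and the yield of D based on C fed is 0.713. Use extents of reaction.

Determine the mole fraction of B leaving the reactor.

0.445

Conversion of C: C consumed = 1ξ₁ = 0.617 × 796.2 → ξ₁ = 491.3 mol.
Yield of D: 2ξ₂ / 796.2 = 0.713 → ξ₂ = 283.8 mol.
Outlet amounts (n = n₀ + Σ ν·ξ):
  C: 796.2 − 1(491.3) = 304.9
  B: 0 + 2(491.3) − 1(283.8) = 698.7
  D: 0 + 2(283.8) = 567.7
Total out = 1571 mol; y_B = 698.7 / 1571 = 0.4446.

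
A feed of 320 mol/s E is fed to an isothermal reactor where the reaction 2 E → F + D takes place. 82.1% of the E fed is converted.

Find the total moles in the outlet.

E reacted = 0.821 × 320 = 262.7 mol/s; ν_E = −2, so ξ = 262.7/2 = 131.4 mol/s.
Outlet amounts (n = n₀ + ν ξ):
  E: 320 − 2(131.4) = 57.28
  F: 0 + 1(131.4) = 131.4
  D: 0 + 1(131.4) = 131.4
Total out = 57.28 + 131.4 + 131.4 = 320 mol/s.

320 mol/s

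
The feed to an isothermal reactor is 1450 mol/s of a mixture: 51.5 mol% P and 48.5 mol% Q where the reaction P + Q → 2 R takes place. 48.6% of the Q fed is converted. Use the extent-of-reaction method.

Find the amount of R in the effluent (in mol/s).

Q reacted = 0.486 × 703.2 = 341.8 mol/s; ν_Q = −1, so ξ = 341.8/1 = 341.8 mol/s.
Outlet amounts (n = n₀ + ν ξ):
  P: 746.8 − 1(341.8) = 405
  Q: 703.2 − 1(341.8) = 361.5
  R: 0 + 2(341.8) = 683.6

684 mol/s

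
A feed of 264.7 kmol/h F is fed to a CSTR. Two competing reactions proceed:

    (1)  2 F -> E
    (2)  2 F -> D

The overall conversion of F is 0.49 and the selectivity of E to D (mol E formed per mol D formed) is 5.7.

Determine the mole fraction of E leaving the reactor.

0.276

Conversion of F: F consumed = 0.49 × 264.7 = 129.7 kmol/h = 2ξ₁ + 2ξ₂.
Selectivity: 1ξ₁ / (1ξ₂) = 5.7 → ξ₁ = 5.7 ξ₂.
Substitute: (2·5.7 + 2) ξ₂ = 129.7 → ξ₂ = 9.679 kmol/h, ξ₁ = 55.17 kmol/h.
Outlet amounts (n = n₀ + Σ ν·ξ):
  F: 264.7 − 2(55.17) − 2(9.679) = 135
  E: 0 + 1(55.17) = 55.17
  D: 0 + 1(9.679) = 9.679
Total out = 199.8 kmol/h; y_E = 55.17 / 199.8 = 0.2761.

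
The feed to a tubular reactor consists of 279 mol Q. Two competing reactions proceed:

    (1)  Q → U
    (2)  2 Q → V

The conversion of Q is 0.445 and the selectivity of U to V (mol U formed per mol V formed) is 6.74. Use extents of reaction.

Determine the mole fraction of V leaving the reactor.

0.0536

Conversion of Q: Q consumed = 0.445 × 279 = 124.2 mol = 1ξ₁ + 2ξ₂.
Selectivity: 1ξ₁ / (1ξ₂) = 6.74 → ξ₁ = 6.74 ξ₂.
Substitute: (1·6.74 + 2) ξ₂ = 124.2 → ξ₂ = 14.21 mol, ξ₁ = 95.74 mol.
Outlet amounts (n = n₀ + Σ ν·ξ):
  Q: 279 − 1(95.74) − 2(14.21) = 154.8
  U: 0 + 1(95.74) = 95.74
  V: 0 + 1(14.21) = 14.21
Total out = 264.8 mol; y_V = 14.21 / 264.8 = 0.05365.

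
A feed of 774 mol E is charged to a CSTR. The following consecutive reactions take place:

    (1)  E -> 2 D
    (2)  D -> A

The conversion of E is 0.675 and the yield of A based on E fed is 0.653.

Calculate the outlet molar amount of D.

539 mol

Conversion of E: E consumed = 1ξ₁ = 0.675 × 774 → ξ₁ = 522.5 mol.
Yield of A: 1ξ₂ / 774 = 0.653 → ξ₂ = 505.4 mol.
Outlet amounts (n = n₀ + Σ ν·ξ):
  E: 774 − 1(522.5) = 251.5
  D: 0 + 2(522.5) − 1(505.4) = 539.5
  A: 0 + 1(505.4) = 505.4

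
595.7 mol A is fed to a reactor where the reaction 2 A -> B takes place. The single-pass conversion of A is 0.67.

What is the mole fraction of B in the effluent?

0.504

A reacted = 0.67 × 595.7 = 399.1 mol; ν_A = −2, so ξ = 399.1/2 = 199.6 mol.
Outlet amounts (n = n₀ + ν ξ):
  A: 595.7 − 2(199.6) = 196.6
  B: 0 + 1(199.6) = 199.6
Total out = 396.1 mol; y_B = 199.6 / 396.1 = 0.5038.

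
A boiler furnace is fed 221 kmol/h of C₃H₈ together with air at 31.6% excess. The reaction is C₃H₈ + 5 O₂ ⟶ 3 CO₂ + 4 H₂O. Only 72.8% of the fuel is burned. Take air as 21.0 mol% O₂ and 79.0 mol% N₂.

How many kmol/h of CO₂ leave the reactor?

Stoichiometric O₂ = 5 × 221 = 1105 kmol/h; O₂ fed = 1105 × 1.316 = 1454 kmol/h.
N₂ fed = 1454 × 79/21 = 5470 kmol/h.
Fuel reacted = 0.728 × 221 → ξ = 160.9 kmol/h.
Outlet (n = n₀ + ν ξ):
  C₃H₈: 221 − 1(160.9) = 60.11
  O₂: 1454 − 5(160.9) = 649.7
  N₂: 5470 (inert)
  CO₂: 0 + 3(160.9) = 482.7
  H₂O: 0 + 4(160.9) = 643.6

483 kmol/h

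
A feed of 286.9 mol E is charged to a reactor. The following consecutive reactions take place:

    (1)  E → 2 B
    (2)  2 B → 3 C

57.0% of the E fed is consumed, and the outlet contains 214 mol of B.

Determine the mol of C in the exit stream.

Conversion of E: E consumed = 1ξ₁ = 0.57 × 286.9 → ξ₁ = 163.5 mol.
B balance: n_B = 0 + 2ξ₁ − 2ξ₂ = 214 → ξ₂ = (2·163.5 − 214)/2 = 56.53 mol.
Outlet amounts (n = n₀ + Σ ν·ξ):
  E: 286.9 − 1(163.5) = 123.4
  B: 0 + 2(163.5) − 2(56.53) = 214
  C: 0 + 3(56.53) = 169.6

170 mol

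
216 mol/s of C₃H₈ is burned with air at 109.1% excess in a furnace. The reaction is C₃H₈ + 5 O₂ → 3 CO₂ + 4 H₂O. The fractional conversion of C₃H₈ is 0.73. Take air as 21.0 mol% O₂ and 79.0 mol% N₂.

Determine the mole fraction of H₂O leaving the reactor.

Stoichiometric O₂ = 5 × 216 = 1080 mol/s; O₂ fed = 1080 × 2.091 = 2258 mol/s.
N₂ fed = 2258 × 79/21 = 8495 mol/s.
Fuel reacted = 0.73 × 216 → ξ = 157.7 mol/s.
Outlet (n = n₀ + ν ξ):
  C₃H₈: 216 − 1(157.7) = 58.32
  O₂: 2258 − 5(157.7) = 1470
  N₂: 8495 (inert)
  CO₂: 0 + 3(157.7) = 473
  H₂O: 0 + 4(157.7) = 630.7
Total out = 11130 mol/s; y_H₂O = 630.7 / 11130 = 0.05668.

0.0567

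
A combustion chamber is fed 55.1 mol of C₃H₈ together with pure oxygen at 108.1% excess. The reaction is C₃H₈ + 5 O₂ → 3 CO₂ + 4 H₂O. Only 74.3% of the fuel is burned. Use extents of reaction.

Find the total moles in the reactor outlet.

Stoichiometric O₂ = 5 × 55.1 = 275.5 mol; O₂ fed = 275.5 × 2.081 = 573.3 mol.
Fuel reacted = 0.743 × 55.1 → ξ = 40.94 mol.
Outlet (n = n₀ + ν ξ):
  C₃H₈: 55.1 − 1(40.94) = 14.16
  O₂: 573.3 − 5(40.94) = 368.6
  CO₂: 0 + 3(40.94) = 122.8
  H₂O: 0 + 4(40.94) = 163.8
Total out = 14.16 + 368.6 + 122.8 + 163.8 = 669.4 mol.

669 mol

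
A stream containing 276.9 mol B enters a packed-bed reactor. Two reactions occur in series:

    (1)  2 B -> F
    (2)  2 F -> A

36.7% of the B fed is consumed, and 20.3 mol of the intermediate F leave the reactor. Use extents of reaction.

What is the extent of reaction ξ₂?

ξ₂ = 15.3 mol

Conversion of B: B consumed = 2ξ₁ = 0.367 × 276.9 → ξ₁ = 50.81 mol.
F balance: n_F = 0 + 1ξ₁ − 2ξ₂ = 20.3 → ξ₂ = (1·50.81 − 20.3)/2 = 15.26 mol.
Outlet amounts (n = n₀ + Σ ν·ξ):
  B: 276.9 − 2(50.81) = 175.3
  F: 0 + 1(50.81) − 2(15.26) = 20.3
  A: 0 + 1(15.26) = 15.26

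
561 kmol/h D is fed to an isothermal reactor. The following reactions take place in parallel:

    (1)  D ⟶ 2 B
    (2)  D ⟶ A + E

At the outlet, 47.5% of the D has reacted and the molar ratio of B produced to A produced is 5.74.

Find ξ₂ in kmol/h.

ξ₂ = 68.9 kmol/h

Conversion of D: D consumed = 0.475 × 561 = 266.5 kmol/h = 1ξ₁ + 1ξ₂.
Selectivity: 2ξ₁ / (1ξ₂) = 5.74 → ξ₁ = 2.87 ξ₂.
Substitute: (1·2.87 + 1) ξ₂ = 266.5 → ξ₂ = 68.86 kmol/h, ξ₁ = 197.6 kmol/h.
Outlet amounts (n = n₀ + Σ ν·ξ):
  D: 561 − 1(197.6) − 1(68.86) = 294.5
  B: 0 + 2(197.6) = 395.2
  A: 0 + 1(68.86) = 68.86
  E: 0 + 1(68.86) = 68.86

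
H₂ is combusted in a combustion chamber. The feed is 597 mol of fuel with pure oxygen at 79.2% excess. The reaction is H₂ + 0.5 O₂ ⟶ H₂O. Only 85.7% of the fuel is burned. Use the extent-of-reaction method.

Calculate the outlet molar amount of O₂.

Stoichiometric O₂ = 0.5 × 597 = 298.5 mol; O₂ fed = 298.5 × 1.792 = 534.9 mol.
Fuel reacted = 0.857 × 597 → ξ = 511.6 mol.
Outlet (n = n₀ + ν ξ):
  H₂: 597 − 1(511.6) = 85.37
  O₂: 534.9 − 0.5(511.6) = 279.1
  H₂O: 0 + 1(511.6) = 511.6

279 mol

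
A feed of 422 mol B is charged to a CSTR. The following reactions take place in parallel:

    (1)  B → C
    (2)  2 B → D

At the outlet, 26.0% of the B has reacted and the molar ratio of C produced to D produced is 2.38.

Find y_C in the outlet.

0.15

Conversion of B: B consumed = 0.26 × 422 = 109.7 mol = 1ξ₁ + 2ξ₂.
Selectivity: 1ξ₁ / (1ξ₂) = 2.38 → ξ₁ = 2.38 ξ₂.
Substitute: (1·2.38 + 2) ξ₂ = 109.7 → ξ₂ = 25.05 mol, ξ₁ = 59.62 mol.
Outlet amounts (n = n₀ + Σ ν·ξ):
  B: 422 − 1(59.62) − 2(25.05) = 312.3
  C: 0 + 1(59.62) = 59.62
  D: 0 + 1(25.05) = 25.05
Total out = 396.9 mol; y_C = 59.62 / 396.9 = 0.1502.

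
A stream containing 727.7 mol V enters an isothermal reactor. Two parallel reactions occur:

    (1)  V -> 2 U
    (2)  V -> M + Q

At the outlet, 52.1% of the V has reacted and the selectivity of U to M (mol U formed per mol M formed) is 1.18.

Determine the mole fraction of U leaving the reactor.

Conversion of V: V consumed = 0.521 × 727.7 = 379.1 mol = 1ξ₁ + 1ξ₂.
Selectivity: 2ξ₁ / (1ξ₂) = 1.18 → ξ₁ = 0.59 ξ₂.
Substitute: (1·0.59 + 1) ξ₂ = 379.1 → ξ₂ = 238.4 mol, ξ₁ = 140.7 mol.
Outlet amounts (n = n₀ + Σ ν·ξ):
  V: 727.7 − 1(140.7) − 1(238.4) = 348.6
  U: 0 + 2(140.7) = 281.4
  M: 0 + 1(238.4) = 238.4
  Q: 0 + 1(238.4) = 238.4
Total out = 1107 mol; y_U = 281.4 / 1107 = 0.2542.

0.254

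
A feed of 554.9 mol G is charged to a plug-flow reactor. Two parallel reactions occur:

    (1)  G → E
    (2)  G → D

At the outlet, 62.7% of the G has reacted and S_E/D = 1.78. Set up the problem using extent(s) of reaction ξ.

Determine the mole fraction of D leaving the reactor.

Conversion of G: G consumed = 0.627 × 554.9 = 347.9 mol = 1ξ₁ + 1ξ₂.
Selectivity: 1ξ₁ / (1ξ₂) = 1.78 → ξ₁ = 1.78 ξ₂.
Substitute: (1·1.78 + 1) ξ₂ = 347.9 → ξ₂ = 125.2 mol, ξ₁ = 222.8 mol.
Outlet amounts (n = n₀ + Σ ν·ξ):
  G: 554.9 − 1(222.8) − 1(125.2) = 207
  E: 0 + 1(222.8) = 222.8
  D: 0 + 1(125.2) = 125.2
Total out = 554.9 mol; y_D = 125.2 / 554.9 = 0.2255.

0.226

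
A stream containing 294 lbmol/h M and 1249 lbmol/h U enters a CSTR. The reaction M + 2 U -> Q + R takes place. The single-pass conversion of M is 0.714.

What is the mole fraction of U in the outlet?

0.622

M reacted = 0.714 × 294 = 209.9 lbmol/h; ν_M = −1, so ξ = 209.9/1 = 209.9 lbmol/h.
Outlet amounts (n = n₀ + ν ξ):
  M: 294 − 1(209.9) = 84.08
  U: 1249 − 2(209.9) = 829.2
  Q: 0 + 1(209.9) = 209.9
  R: 0 + 1(209.9) = 209.9
Total out = 1333 lbmol/h; y_U = 829.2 / 1333 = 0.622.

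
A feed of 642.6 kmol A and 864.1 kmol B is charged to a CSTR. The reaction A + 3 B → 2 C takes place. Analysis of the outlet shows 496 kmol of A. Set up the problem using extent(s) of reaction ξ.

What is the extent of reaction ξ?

ξ = 147 kmol

For A: n = n₀ − 1ξ → 496 = 642.6 − 1ξ, giving ξ = 146.6 kmol.
Outlet amounts (n = n₀ + ν ξ):
  A: 642.6 − 1(146.6) = 496
  B: 864.1 − 3(146.6) = 424.3
  C: 0 + 2(146.6) = 293.2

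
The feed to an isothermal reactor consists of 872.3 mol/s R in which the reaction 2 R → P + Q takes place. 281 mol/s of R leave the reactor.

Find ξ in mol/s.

For R: n = n₀ − 2ξ → 281 = 872.3 − 2ξ, giving ξ = 295.6 mol/s.
Outlet amounts (n = n₀ + ν ξ):
  R: 872.3 − 2(295.6) = 281
  P: 0 + 1(295.6) = 295.6
  Q: 0 + 1(295.6) = 295.6

ξ = 296 mol/s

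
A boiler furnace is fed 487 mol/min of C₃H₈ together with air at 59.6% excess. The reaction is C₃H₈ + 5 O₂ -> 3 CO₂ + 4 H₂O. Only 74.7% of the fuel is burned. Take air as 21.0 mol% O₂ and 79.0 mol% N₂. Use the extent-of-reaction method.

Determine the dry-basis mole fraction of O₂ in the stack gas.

Stoichiometric O₂ = 5 × 487 = 2435 mol/min; O₂ fed = 2435 × 1.596 = 3886 mol/min.
N₂ fed = 3886 × 79/21 = 14620 mol/min.
Fuel reacted = 0.747 × 487 → ξ = 363.8 mol/min.
Outlet (n = n₀ + ν ξ):
  C₃H₈: 487 − 1(363.8) = 123.2
  O₂: 3886 − 5(363.8) = 2067
  N₂: 14620 (inert)
  CO₂: 0 + 3(363.8) = 1091
  H₂O: 0 + 4(363.8) = 1455
Dry total = 17900 mol/min; y_O₂ (dry) = 2067 / 17900 = 0.1155.

0.115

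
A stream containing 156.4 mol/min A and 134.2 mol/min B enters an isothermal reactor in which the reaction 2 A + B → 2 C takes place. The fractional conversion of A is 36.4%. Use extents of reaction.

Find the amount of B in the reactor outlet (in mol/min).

106 mol/min

A reacted = 0.364 × 156.4 = 56.93 mol/min; ν_A = −2, so ξ = 56.93/2 = 28.46 mol/min.
Outlet amounts (n = n₀ + ν ξ):
  A: 156.4 − 2(28.46) = 99.47
  B: 134.2 − 1(28.46) = 105.7
  C: 0 + 2(28.46) = 56.93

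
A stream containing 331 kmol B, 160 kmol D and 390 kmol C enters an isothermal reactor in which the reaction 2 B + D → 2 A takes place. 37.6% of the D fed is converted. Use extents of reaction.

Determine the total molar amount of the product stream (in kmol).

D reacted = 0.376 × 160 = 60.16 kmol; ν_D = −1, so ξ = 60.16/1 = 60.16 kmol.
Outlet amounts (n = n₀ + ν ξ):
  B: 331 − 2(60.16) = 210.7
  D: 160 − 1(60.16) = 99.84
  A: 0 + 2(60.16) = 120.3
  C: 390 (inert)
Total out = 210.7 + 99.84 + 120.3 + 390 = 820.8 kmol.

821 kmol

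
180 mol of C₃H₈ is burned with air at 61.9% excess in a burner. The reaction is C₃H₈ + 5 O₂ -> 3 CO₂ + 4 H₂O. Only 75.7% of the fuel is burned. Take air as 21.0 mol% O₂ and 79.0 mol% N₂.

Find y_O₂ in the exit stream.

0.107

Stoichiometric O₂ = 5 × 180 = 900 mol; O₂ fed = 900 × 1.619 = 1457 mol.
N₂ fed = 1457 × 79/21 = 5481 mol.
Fuel reacted = 0.757 × 180 → ξ = 136.3 mol.
Outlet (n = n₀ + ν ξ):
  C₃H₈: 180 − 1(136.3) = 43.74
  O₂: 1457 − 5(136.3) = 775.8
  N₂: 5481 (inert)
  CO₂: 0 + 3(136.3) = 408.8
  H₂O: 0 + 4(136.3) = 545
Total out = 7255 mol; y_O₂ = 775.8 / 7255 = 0.1069.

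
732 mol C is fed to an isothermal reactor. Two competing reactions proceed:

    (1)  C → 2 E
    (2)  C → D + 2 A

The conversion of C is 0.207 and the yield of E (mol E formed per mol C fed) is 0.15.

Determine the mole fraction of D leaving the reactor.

0.0986

Yield of E: 2ξ₁ / 732 = 0.15 → ξ₁ = 54.9 mol.
Conversion of C: 1ξ₁ + 1ξ₂ = 0.207 × 732 = 151.5 → ξ₂ = 96.62 mol.
Outlet amounts (n = n₀ + Σ ν·ξ):
  C: 732 − 1(54.9) − 1(96.62) = 580.5
  E: 0 + 2(54.9) = 109.8
  D: 0 + 1(96.62) = 96.62
  A: 0 + 2(96.62) = 193.2
Total out = 980.1 mol; y_D = 96.62 / 980.1 = 0.09858.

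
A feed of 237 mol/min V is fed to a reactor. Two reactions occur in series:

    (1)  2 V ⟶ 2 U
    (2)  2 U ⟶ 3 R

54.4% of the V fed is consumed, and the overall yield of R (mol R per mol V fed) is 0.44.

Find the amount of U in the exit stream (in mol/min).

59.4 mol/min

Conversion of V: V consumed = 2ξ₁ = 0.544 × 237 → ξ₁ = 64.46 mol/min.
Yield of R: 3ξ₂ / 237 = 0.44 → ξ₂ = 34.76 mol/min.
Outlet amounts (n = n₀ + Σ ν·ξ):
  V: 237 − 2(64.46) = 108.1
  U: 0 + 2(64.46) − 2(34.76) = 59.41
  R: 0 + 3(34.76) = 104.3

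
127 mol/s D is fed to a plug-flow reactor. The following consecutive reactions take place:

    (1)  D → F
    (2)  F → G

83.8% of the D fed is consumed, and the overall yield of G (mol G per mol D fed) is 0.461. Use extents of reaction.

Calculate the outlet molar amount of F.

47.9 mol/s

Conversion of D: D consumed = 1ξ₁ = 0.838 × 127 → ξ₁ = 106.4 mol/s.
Yield of G: 1ξ₂ / 127 = 0.461 → ξ₂ = 58.55 mol/s.
Outlet amounts (n = n₀ + Σ ν·ξ):
  D: 127 − 1(106.4) = 20.57
  F: 0 + 1(106.4) − 1(58.55) = 47.88
  G: 0 + 1(58.55) = 58.55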